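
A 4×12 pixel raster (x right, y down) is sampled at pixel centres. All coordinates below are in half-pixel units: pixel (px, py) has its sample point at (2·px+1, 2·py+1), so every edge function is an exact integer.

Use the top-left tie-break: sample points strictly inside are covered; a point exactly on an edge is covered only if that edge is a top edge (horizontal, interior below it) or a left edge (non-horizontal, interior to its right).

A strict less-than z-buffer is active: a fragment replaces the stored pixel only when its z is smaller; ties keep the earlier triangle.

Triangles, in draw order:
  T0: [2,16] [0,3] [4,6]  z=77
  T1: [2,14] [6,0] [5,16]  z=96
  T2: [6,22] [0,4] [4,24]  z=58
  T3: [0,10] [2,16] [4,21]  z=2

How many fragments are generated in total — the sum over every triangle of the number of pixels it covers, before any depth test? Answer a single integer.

T0:
  2·area = 46
  edge (2, 16)→(0, 3): d=(-2,-13) top-left  bias=+0
  edge (0, 3)→(4, 6): d=(4,3) right/bottom  bias=-1
  edge (4, 6)→(2, 16): d=(-2,10) right/bottom  bias=-1
    (2,0)@(5, 1): e=[69,-23,0] → .  [on edge]
    (0,2)@(1, 5): e=[9,5,32] → X
    (1,2)@(3, 5): e=[35,-1,12] → .
    (0,3)@(1, 7): e=[5,13,28] → X
    (1,3)@(3, 7): e=[31,7,8] → X
    (2,3)@(5, 7): e=[57,1,-12] → .
    (0,4)@(1, 9): e=[1,21,24] → X
    (2,4)@(5, 9): e=[53,9,-16] → .
    (0,5)@(1, 11): e=[-3,29,20] → .
    (1,5)@(3, 11): e=[23,23,0] → .  [on edge]
    (0,10)@(1, 21): e=[-23,69,0] → .  [on edge]
  covered (5 px):
    . . . .
    . . . .
    X . . .
    X X . .
    X X . .
    . . . .
    . . . .
    . . . .
    . . . .
    . . . .
    . . . .
    . . . .
T1:
  2·area = 50
  edge (2, 14)→(6, 0): d=(4,-14) top-left  bias=+0
  edge (6, 0)→(5, 16): d=(-1,16) right/bottom  bias=-1
  edge (5, 16)→(2, 14): d=(-3,-2) top-left  bias=+0
    (2,2)@(5, 5): e=[6,11,33] → X
    (3,2)@(7, 5): e=[34,-21,37] → .
    (2,3)@(5, 7): e=[14,9,27] → X
    (3,3)@(7, 7): e=[42,-23,31] → .
    (2,4)@(5, 9): e=[22,7,21] → X
    (3,4)@(7, 9): e=[50,-25,25] → .
    (1,5)@(3, 11): e=[2,37,11] → X
    (3,5)@(7, 11): e=[58,-27,19] → .
    (1,6)@(3, 13): e=[10,35,5] → X
    (3,6)@(7, 13): e=[66,-29,13] → .
    (1,7)@(3, 15): e=[18,33,-1] → .
    (2,7)@(5, 15): e=[46,1,3] → X
  covered (8 px):
    . . . .
    . . . .
    . . X .
    . . X .
    . . X .
    . X X .
    . X X .
    . . X .
    . . . .
    . . . .
    . . . .
    . . . .
T2:
  2·area = 48  (B↔C swapped to make it positive)
  edge (6, 22)→(4, 24): d=(-2,2) right/bottom  bias=-1
  edge (4, 24)→(0, 4): d=(-4,-20) top-left  bias=+0
  edge (0, 4)→(6, 22): d=(6,18) right/bottom  bias=-1
    (0,3)@(1, 7): e=[40,8,0] → .  [on edge]
    (0,4)@(1, 9): e=[36,0,12] → X  [on edge]
    (1,4)@(3, 9): e=[32,40,-24] → .
    (0,5)@(1, 11): e=[32,-8,24] → .
    (1,6)@(3, 13): e=[24,24,0] → .  [on edge]
    (1,7)@(3, 15): e=[20,16,12] → X
    (2,7)@(5, 15): e=[16,56,-24] → .
    (1,8)@(3, 17): e=[16,8,24] → X
    (2,8)@(5, 17): e=[12,48,-12] → .
    (1,9)@(3, 19): e=[12,0,36] → X  [on edge]
    (2,9)@(5, 19): e=[8,40,0] → .  [on edge]
    (1,10)@(3, 21): e=[8,-8,48] → .
    (3,10)@(7, 21): e=[0,72,-24] → .  [on edge]
    (2,11)@(5, 23): e=[0,24,24] → .  [on edge]
  covered (5 px):
    . . . .
    . . . .
    . . . .
    . . . .
    X . . .
    . . . .
    . . . .
    . X . .
    . X . .
    . X . .
    . . X .
    . . . .
T3:
  2·area = 2  (B↔C swapped to make it positive)
  edge (0, 10)→(4, 21): d=(4,11) right/bottom  bias=-1
  edge (4, 21)→(2, 16): d=(-2,-5) top-left  bias=+0
  edge (2, 16)→(0, 10): d=(-2,-6) top-left  bias=+0
    (0,6)@(1, 13): e=[1,1,0] → X  [on edge]
    (1,6)@(3, 13): e=[-21,11,12] → .
    (0,7)@(1, 15): e=[9,-3,-4] → .
    (1,9)@(3, 19): e=[3,-1,0] → .  [on edge]
  covered (1 px):
    . . . .
    . . . .
    . . . .
    . . . .
    . . . .
    . . . .
    X . . .
    . . . .
    . . . .
    . . . .
    . . . .
    . . . .

Answer: 19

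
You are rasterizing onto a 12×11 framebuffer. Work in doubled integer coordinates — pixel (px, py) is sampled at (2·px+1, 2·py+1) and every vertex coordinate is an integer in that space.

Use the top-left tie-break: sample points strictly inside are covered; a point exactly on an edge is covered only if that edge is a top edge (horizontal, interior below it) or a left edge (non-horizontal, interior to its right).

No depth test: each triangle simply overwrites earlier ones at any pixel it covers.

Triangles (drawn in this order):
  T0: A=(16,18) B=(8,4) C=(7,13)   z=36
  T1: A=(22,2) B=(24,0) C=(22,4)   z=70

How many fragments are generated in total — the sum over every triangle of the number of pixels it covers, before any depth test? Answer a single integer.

T0:
  2·area = 86  (B↔C swapped to make it positive)
  edge (16, 18)→(7, 13): d=(-9,-5) top-left  bias=+0
  edge (7, 13)→(8, 4): d=(1,-9) top-left  bias=+0
  edge (8, 4)→(16, 18): d=(8,14) right/bottom  bias=-1
    (4,3)@(9, 7): e=[64,12,10] → █
    (5,3)@(11, 7): e=[74,30,-18] → ·
    (4,4)@(9, 9): e=[46,14,26] → █
    (5,4)@(11, 9): e=[56,32,-2] → ·
    (4,5)@(9, 11): e=[28,16,42] → █
    (5,5)@(11, 11): e=[38,34,14] → █
    (6,5)@(13, 11): e=[48,52,-14] → ·
    (3,6)@(7, 13): e=[0,0,86] → █  [on edge]
    (6,6)@(13, 13): e=[30,54,2] → █
    (7,6)@(15, 13): e=[40,72,-26] → ·
    (3,7)@(7, 15): e=[-18,2,102] → ·
    (4,7)@(9, 15): e=[-8,20,74] → ·
  covered (11 px):
    · · · · · · · · · · · ·
    · · · · · · · · · · · ·
    · · · · · · · · · · · ·
    · · · · █ · · · · · · ·
    · · · · █ · · · · · · ·
    · · · · █ █ · · · · · ·
    · · · █ █ █ █ · · · · ·
    · · · · · █ █ · · · · ·
    · · · · · · · █ · · · ·
    · · · · · · · · · · · ·
    · · · · · · · · · · · ·
T1:
  2·area = 4
  edge (22, 2)→(24, 0): d=(2,-2) top-left  bias=+0
  edge (24, 0)→(22, 4): d=(-2,4) right/bottom  bias=-1
  edge (22, 4)→(22, 2): d=(0,-2) top-left  bias=+0
    (11,0)@(23, 1): e=[0,2,2] → █  [on edge]
    (10,1)@(21, 3): e=[0,6,-2] → ·  [on edge]
    (11,1)@(23, 3): e=[4,-2,2] → ·
    (9,2)@(19, 5): e=[0,10,-6] → ·  [on edge]
    (8,3)@(17, 7): e=[0,14,-10] → ·  [on edge]
    (7,4)@(15, 9): e=[0,18,-14] → ·  [on edge]
    (6,5)@(13, 11): e=[0,22,-18] → ·  [on edge]
    (5,6)@(11, 13): e=[0,26,-22] → ·  [on edge]
    (4,7)@(9, 15): e=[0,30,-26] → ·  [on edge]
    (3,8)@(7, 17): e=[0,34,-30] → ·  [on edge]
    (2,9)@(5, 19): e=[0,38,-34] → ·  [on edge]
    (1,10)@(3, 21): e=[0,42,-38] → ·  [on edge]
  covered (1 px):
    · · · · · · · · · · · █
    · · · · · · · · · · · ·
    · · · · · · · · · · · ·
    · · · · · · · · · · · ·
    · · · · · · · · · · · ·
    · · · · · · · · · · · ·
    · · · · · · · · · · · ·
    · · · · · · · · · · · ·
    · · · · · · · · · · · ·
    · · · · · · · · · · · ·
    · · · · · · · · · · · ·

Result: 12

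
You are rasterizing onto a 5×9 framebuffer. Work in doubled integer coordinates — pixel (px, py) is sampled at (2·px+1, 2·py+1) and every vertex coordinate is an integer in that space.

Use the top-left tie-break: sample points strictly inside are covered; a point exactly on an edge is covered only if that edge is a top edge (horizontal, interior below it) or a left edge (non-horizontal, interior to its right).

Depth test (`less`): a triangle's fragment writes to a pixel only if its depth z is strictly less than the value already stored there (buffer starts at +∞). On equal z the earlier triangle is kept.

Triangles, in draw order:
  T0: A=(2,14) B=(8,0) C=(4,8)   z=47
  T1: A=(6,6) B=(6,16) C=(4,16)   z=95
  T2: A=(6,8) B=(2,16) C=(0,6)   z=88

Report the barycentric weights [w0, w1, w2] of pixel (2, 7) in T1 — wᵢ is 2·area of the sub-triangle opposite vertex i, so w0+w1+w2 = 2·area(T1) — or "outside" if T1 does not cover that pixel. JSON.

T0:
  2·area = 8  (B↔C swapped to make it positive)
  edge (2, 14)→(4, 8): d=(2,-6) top-left  bias=+0
  edge (4, 8)→(8, 0): d=(4,-8) top-left  bias=+0
  edge (8, 0)→(2, 14): d=(-6,14) right/bottom  bias=-1
    (2,2)@(5, 5): e=[0,-4,12] → .  [on edge]
    (2,3)@(5, 7): e=[4,4,0] → .  [on edge]
    (1,5)@(3, 11): e=[0,4,4] → X  [on edge]
    (2,5)@(5, 11): e=[12,20,-24] → .
    (1,6)@(3, 13): e=[4,12,-8] → .
    (0,8)@(1, 17): e=[0,12,-4] → .  [on edge]
  covered (1 px):
    . . . . .
    . . . . .
    . . . . .
    . . . . .
    . . . . .
    . X . . .
    . . . . .
    . . . . .
    . . . . .
T1:
  2·area = 20
  edge (6, 6)→(6, 16): d=(0,10) right/bottom  bias=-1
  edge (6, 16)→(4, 16): d=(-2,0) right/bottom  bias=-1
  edge (4, 16)→(6, 6): d=(2,-10) top-left  bias=+0
    (3,0)@(7, 1): e=[-10,30,0] → .  [on edge]
    (2,5)@(5, 11): e=[10,10,0] → X  [on edge]
    (3,5)@(7, 11): e=[-10,10,20] → .
    (2,6)@(5, 13): e=[10,6,4] → X
    (3,6)@(7, 13): e=[-10,6,24] → .
    (2,7)@(5, 15): e=[10,2,8] → X
    (3,7)@(7, 15): e=[-10,2,28] → .
    (2,8)@(5, 17): e=[10,-2,12] → .
  covered (3 px):
    . . . . .
    . . . . .
    . . . . .
    . . . . .
    . . . . .
    . . X . .
    . . X . .
    . . X . .
    . . . . .
T2:
  2·area = 56
  edge (6, 8)→(2, 16): d=(-4,8) right/bottom  bias=-1
  edge (2, 16)→(0, 6): d=(-2,-10) top-left  bias=+0
  edge (0, 6)→(6, 8): d=(6,2) right/bottom  bias=-1
    (0,3)@(1, 7): e=[44,8,4] → X
    (1,3)@(3, 7): e=[28,28,0] → .  [on edge]
    (0,4)@(1, 9): e=[36,4,16] → X
    (1,4)@(3, 9): e=[20,24,12] → X
    (2,4)@(5, 9): e=[4,44,8] → X
    (3,4)@(7, 9): e=[-12,64,4] → .
    (4,4)@(9, 9): e=[-28,84,0] → .  [on edge]
    (0,5)@(1, 11): e=[28,0,28] → X  [on edge]
    (2,5)@(5, 11): e=[-4,40,20] → .
    (0,6)@(1, 13): e=[20,-4,40] → .
    (1,6)@(3, 13): e=[4,16,36] → X
    (2,6)@(5, 13): e=[-12,36,32] → .
  covered (7 px):
    . . . . .
    . . . . .
    . . . . .
    X . . . .
    X X X . .
    X X . . .
    . X . . .
    . . . . .
    . . . . .

Answer: [2,8,10]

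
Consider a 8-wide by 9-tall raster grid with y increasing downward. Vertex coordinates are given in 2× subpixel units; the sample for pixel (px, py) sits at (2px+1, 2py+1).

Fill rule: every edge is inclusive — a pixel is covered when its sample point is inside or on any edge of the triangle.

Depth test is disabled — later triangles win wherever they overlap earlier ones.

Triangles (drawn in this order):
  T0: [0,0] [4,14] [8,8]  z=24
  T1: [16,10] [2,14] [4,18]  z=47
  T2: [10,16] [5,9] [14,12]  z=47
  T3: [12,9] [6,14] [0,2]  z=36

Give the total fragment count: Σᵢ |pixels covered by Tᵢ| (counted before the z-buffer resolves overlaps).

T0:
  2·area = 80  (B↔C swapped to make it positive)
  edge (0, 0)→(8, 8): d=(8,8) inclusive
  edge (8, 8)→(4, 14): d=(-4,6) inclusive
  edge (4, 14)→(0, 0): d=(-4,-14) inclusive
    (0,0)@(1, 1): e=[0,70,10] → X  [on edge]
    (1,0)@(3, 1): e=[-16,58,38] → .
    (0,1)@(1, 3): e=[16,62,2] → X
    (1,1)@(3, 3): e=[0,50,30] → X  [on edge]
    (2,1)@(5, 3): e=[-16,38,58] → .
    (0,2)@(1, 5): e=[32,54,-6] → .
    (1,2)@(3, 5): e=[16,42,22] → X
    (2,2)@(5, 5): e=[0,30,50] → X  [on edge]
    (3,2)@(7, 5): e=[-16,18,78] → .
    (1,3)@(3, 7): e=[32,34,14] → X
    (3,3)@(7, 7): e=[0,10,70] → X  [on edge]
    (4,3)@(9, 7): e=[-16,-2,98] → .
    (4,4)@(9, 9): e=[0,-10,90] → .  [on edge]
    (5,5)@(11, 11): e=[0,-30,110] → .  [on edge]
    (6,6)@(13, 13): e=[0,-50,130] → .  [on edge]
    (7,7)@(15, 15): e=[0,-70,150] → .  [on edge]
  covered (12 px):
    X . . . . . . .
    X X . . . . . .
    . X X . . . . .
    . X X X . . . .
    . X X X . . . .
    . . X . . . . .
    . . . . . . . .
    . . . . . . . .
    . . . . . . . .
T1:
  2·area = 64  (B↔C swapped to make it positive)
  edge (16, 10)→(4, 18): d=(-12,8) inclusive
  edge (4, 18)→(2, 14): d=(-2,-4) inclusive
  edge (2, 14)→(16, 10): d=(14,-4) inclusive
    (6,5)@(13, 11): e=[12,50,2] → X
    (7,5)@(15, 11): e=[-4,58,10] → .
    (3,6)@(7, 13): e=[36,22,6] → X
    (4,6)@(9, 13): e=[20,30,14] → X
    (5,6)@(11, 13): e=[4,38,22] → X
    (6,6)@(13, 13): e=[-12,46,30] → .
    (1,7)@(3, 15): e=[44,2,18] → X
    (2,7)@(5, 15): e=[28,10,26] → X
    (4,7)@(9, 15): e=[-4,26,42] → .
    (5,7)@(11, 15): e=[-20,34,50] → .
    (1,8)@(3, 17): e=[20,-2,46] → .
    (2,8)@(5, 17): e=[4,6,54] → X
  covered (8 px):
    . . . . . . . .
    . . . . . . . .
    . . . . . . . .
    . . . . . . . .
    . . . . . . . .
    . . . . . . X .
    . . . X X X . .
    . X X X . . . .
    . . X . . . . .
T2:
  2·area = 48
  edge (10, 16)→(5, 9): d=(-5,-7) inclusive
  edge (5, 9)→(14, 12): d=(9,3) inclusive
  edge (14, 12)→(10, 16): d=(-4,4) inclusive
    (2,4)@(5, 9): e=[0,0,48] → X  [on edge]
    (3,4)@(7, 9): e=[14,-6,40] → .
    (2,5)@(5, 11): e=[-10,18,40] → .
    (3,5)@(7, 11): e=[4,12,32] → X
    (4,5)@(9, 11): e=[18,6,24] → X
    (5,5)@(11, 11): e=[32,0,16] → X  [on edge]
    (6,5)@(13, 11): e=[46,-6,8] → .
    (7,5)@(15, 11): e=[60,-12,0] → .  [on edge]
    (3,6)@(7, 13): e=[-6,30,24] → .
    (4,6)@(9, 13): e=[8,24,16] → X
    (6,6)@(13, 13): e=[36,12,0] → X  [on edge]
    (7,6)@(15, 13): e=[50,6,-8] → .
    (5,7)@(11, 15): e=[12,36,0] → X  [on edge]
    (4,8)@(9, 17): e=[-12,60,0] → .  [on edge]
  covered (8 px):
    . . . . . . . .
    . . . . . . . .
    . . . . . . . .
    . . . . . . . .
    . . X . . . . .
    . . . X X X . .
    . . . . X X X .
    . . . . . X . .
    . . . . . . . .
T3:
  2·area = 102
  edge (12, 9)→(6, 14): d=(-6,5) inclusive
  edge (6, 14)→(0, 2): d=(-6,-12) inclusive
  edge (0, 2)→(12, 9): d=(12,7) inclusive
    (0,1)@(1, 3): e=[91,6,5] → X
    (1,1)@(3, 3): e=[81,30,-9] → .
    (0,2)@(1, 5): e=[79,-6,29] → .
    (1,2)@(3, 5): e=[69,18,15] → X
    (2,2)@(5, 5): e=[59,42,1] → X
    (3,2)@(7, 5): e=[49,66,-13] → .
    (1,3)@(3, 7): e=[57,6,39] → X
    (3,3)@(7, 7): e=[37,54,11] → X
    (4,3)@(9, 7): e=[27,78,-3] → .
    (1,4)@(3, 9): e=[45,-6,63] → .
    (2,4)@(5, 9): e=[35,18,49] → X
    (4,4)@(9, 9): e=[15,66,21] → X
  covered (14 px):
    . . . . . . . .
    X . . . . . . .
    . X X . . . . .
    . X X X . . . .
    . . X X X X . .
    . . X X X . . .
    . . . X . . . .
    . . . . . . . .
    . . . . . . . .

Answer: 42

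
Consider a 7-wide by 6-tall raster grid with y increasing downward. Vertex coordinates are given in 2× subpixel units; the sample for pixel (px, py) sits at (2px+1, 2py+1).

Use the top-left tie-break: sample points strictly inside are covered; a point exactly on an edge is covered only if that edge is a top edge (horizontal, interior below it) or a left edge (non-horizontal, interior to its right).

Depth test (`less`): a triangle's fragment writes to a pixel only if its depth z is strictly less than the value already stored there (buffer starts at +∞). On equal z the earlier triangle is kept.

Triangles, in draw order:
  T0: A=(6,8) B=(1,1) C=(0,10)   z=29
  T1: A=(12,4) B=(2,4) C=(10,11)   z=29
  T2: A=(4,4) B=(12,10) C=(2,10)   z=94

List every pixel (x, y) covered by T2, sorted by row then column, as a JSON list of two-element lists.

T0:
  2·area = 52  (B↔C swapped to make it positive)
  edge (6, 8)→(0, 10): d=(-6,2) right/bottom  bias=-1
  edge (0, 10)→(1, 1): d=(1,-9) top-left  bias=+0
  edge (1, 1)→(6, 8): d=(5,7) right/bottom  bias=-1
    (0,0)@(1, 1): e=[52,0,0] → ·  [on edge]
    (0,1)@(1, 3): e=[40,2,10] → █
    (1,1)@(3, 3): e=[36,20,-4] → ·
    (0,2)@(1, 5): e=[28,4,20] → █
    (1,2)@(3, 5): e=[24,22,6] → █
    (2,2)@(5, 5): e=[20,40,-8] → ·
    (0,3)@(1, 7): e=[16,6,30] → █
    (2,3)@(5, 7): e=[8,42,2] → █
    (3,3)@(7, 7): e=[4,60,-12] → ·
    (4,3)@(9, 7): e=[0,78,-26] → ·  [on edge]
    (0,4)@(1, 9): e=[4,8,40] → █
    (1,4)@(3, 9): e=[0,26,26] → ·  [on edge]
  covered (7 px):
    · · · · · · ·
    █ · · · · · ·
    █ █ · · · · ·
    █ █ █ · · · ·
    █ · · · · · ·
    · · · · · · ·
T1:
  2·area = 70  (B↔C swapped to make it positive)
  edge (12, 4)→(10, 11): d=(-2,7) right/bottom  bias=-1
  edge (10, 11)→(2, 4): d=(-8,-7) top-left  bias=+0
  edge (2, 4)→(12, 4): d=(10,0) top-left  bias=+0
    (2,2)@(5, 5): e=[47,13,10] → █
    (3,2)@(7, 5): e=[33,27,10] → █
    (4,2)@(9, 5): e=[19,41,10] → █
    (5,2)@(11, 5): e=[5,55,10] → █
    (6,2)@(13, 5): e=[-9,69,10] → ·
    (2,3)@(5, 7): e=[43,-3,30] → ·
    (3,3)@(7, 7): e=[29,11,30] → █
    (6,3)@(13, 7): e=[-13,53,30] → ·
    (3,4)@(7, 9): e=[25,-5,50] → ·
    (4,4)@(9, 9): e=[11,9,50] → █
    (5,4)@(11, 9): e=[-3,23,50] → ·
    (4,5)@(9, 11): e=[7,-7,70] → ·
  covered (8 px):
    · · · · · · ·
    · · · · · · ·
    · · █ █ █ █ ·
    · · · █ █ █ ·
    · · · · █ · ·
    · · · · · · ·
T2:
  2·area = 60
  edge (4, 4)→(12, 10): d=(8,6) right/bottom  bias=-1
  edge (12, 10)→(2, 10): d=(-10,0) right/bottom  bias=-1
  edge (2, 10)→(4, 4): d=(2,-6) top-left  bias=+0
    (2,0)@(5, 1): e=[-30,90,0] → ·  [on edge]
    (2,2)@(5, 5): e=[2,50,8] → █
    (3,2)@(7, 5): e=[-10,50,20] → ·
    (1,3)@(3, 7): e=[30,30,0] → █  [on edge]
    (3,3)@(7, 7): e=[6,30,24] → █
    (4,3)@(9, 7): e=[-6,30,36] → ·
    (1,4)@(3, 9): e=[46,10,4] → █
    (4,4)@(9, 9): e=[10,10,40] → █
    (5,4)@(11, 9): e=[-2,10,52] → ·
    (1,5)@(3, 11): e=[62,-10,8] → ·
    (2,5)@(5, 11): e=[50,-10,20] → ·
    (3,5)@(7, 11): e=[38,-10,32] → ·
  covered (8 px):
    · · · · · · ·
    · · · · · · ·
    · · █ · · · ·
    · █ █ █ · · ·
    · █ █ █ █ · ·
    · · · · · · ·

Answer: [[2,2],[1,3],[2,3],[3,3],[1,4],[2,4],[3,4],[4,4]]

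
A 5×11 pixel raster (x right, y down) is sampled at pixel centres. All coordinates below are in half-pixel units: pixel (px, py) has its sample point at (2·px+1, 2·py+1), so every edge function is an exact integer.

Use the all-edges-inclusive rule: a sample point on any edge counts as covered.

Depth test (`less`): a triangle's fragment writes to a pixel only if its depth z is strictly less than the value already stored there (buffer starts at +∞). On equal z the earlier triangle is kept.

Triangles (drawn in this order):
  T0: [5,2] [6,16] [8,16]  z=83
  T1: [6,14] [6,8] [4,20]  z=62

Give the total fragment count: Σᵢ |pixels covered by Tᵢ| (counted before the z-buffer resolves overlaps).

T0:
  2·area = 28  (B↔C swapped to make it positive)
  edge (5, 2)→(8, 16): d=(3,14) inclusive
  edge (8, 16)→(6, 16): d=(-2,0) inclusive
  edge (6, 16)→(5, 2): d=(-1,-14) inclusive
    (3,6)@(7, 13): e=[5,6,17] → X
    (4,6)@(9, 13): e=[-23,6,45] → .
    (3,7)@(7, 15): e=[11,2,15] → X
    (4,7)@(9, 15): e=[-17,2,43] → .
    (3,8)@(7, 17): e=[17,-2,13] → .
  covered (2 px):
    . . . . .
    . . . . .
    . . . . .
    . . . . .
    . . . . .
    . . . . .
    . . . X .
    . . . X .
    . . . . .
    . . . . .
    . . . . .
T1:
  2·area = 12  (B↔C swapped to make it positive)
  edge (6, 14)→(4, 20): d=(-2,6) inclusive
  edge (4, 20)→(6, 8): d=(2,-12) inclusive
  edge (6, 8)→(6, 14): d=(0,6) inclusive
    (4,2)@(9, 5): e=[0,30,-18] → .  [on edge]
    (3,5)@(7, 11): e=[0,18,-6] → .  [on edge]
    (2,7)@(5, 15): e=[4,2,6] → X
    (3,7)@(7, 15): e=[-8,26,-6] → .
    (2,8)@(5, 17): e=[0,6,6] → X  [on edge]
    (3,8)@(7, 17): e=[-12,30,-6] → .
    (2,9)@(5, 19): e=[-4,10,6] → .
  covered (2 px):
    . . . . .
    . . . . .
    . . . . .
    . . . . .
    . . . . .
    . . . . .
    . . . . .
    . . X . .
    . . X . .
    . . . . .
    . . . . .

Final: 4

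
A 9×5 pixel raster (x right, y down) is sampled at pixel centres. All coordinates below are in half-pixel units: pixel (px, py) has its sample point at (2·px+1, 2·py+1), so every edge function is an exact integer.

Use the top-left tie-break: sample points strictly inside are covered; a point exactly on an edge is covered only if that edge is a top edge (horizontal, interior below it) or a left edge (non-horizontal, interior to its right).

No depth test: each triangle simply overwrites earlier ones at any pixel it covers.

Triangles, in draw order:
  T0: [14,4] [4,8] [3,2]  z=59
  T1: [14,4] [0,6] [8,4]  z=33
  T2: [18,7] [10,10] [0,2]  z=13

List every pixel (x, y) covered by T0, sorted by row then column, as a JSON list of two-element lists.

T0:
  2·area = 64
  edge (14, 4)→(4, 8): d=(-10,4) right/bottom  bias=-1
  edge (4, 8)→(3, 2): d=(-1,-6) top-left  bias=+0
  edge (3, 2)→(14, 4): d=(11,2) right/bottom  bias=-1
    (2,1)@(5, 3): e=[46,11,7] → █
    (3,1)@(7, 3): e=[38,23,3] → █
    (4,1)@(9, 3): e=[30,35,-1] → ·
    (2,2)@(5, 5): e=[26,9,29] → █
    (4,2)@(9, 5): e=[10,33,21] → █
    (5,2)@(11, 5): e=[2,45,17] → █
    (6,2)@(13, 5): e=[-6,57,13] → ·
    (2,3)@(5, 7): e=[6,7,51] → █
    (3,3)@(7, 7): e=[-2,19,47] → ·
    (4,3)@(9, 7): e=[-10,31,43] → ·
    (5,3)@(11, 7): e=[-18,43,39] → ·
    (2,4)@(5, 9): e=[-14,5,73] → ·
  covered (7 px):
    · · · · · · · · ·
    · · █ █ · · · · ·
    · · █ █ █ █ · · ·
    · · █ · · · · · ·
    · · · · · · · · ·
T1:
  2·area = 12
  edge (14, 4)→(0, 6): d=(-14,2) right/bottom  bias=-1
  edge (0, 6)→(8, 4): d=(8,-2) top-left  bias=+0
  edge (8, 4)→(14, 4): d=(6,0) top-left  bias=+0
    (2,2)@(5, 5): e=[4,2,6] → █
    (3,2)@(7, 5): e=[0,6,6] → ·  [on edge]
    (2,3)@(5, 7): e=[-24,18,18] → ·
  covered (1 px):
    · · · · · · · · ·
    · · · · · · · · ·
    · · █ · · · · · ·
    · · · · · · · · ·
    · · · · · · · · ·
T2:
  2·area = 94
  edge (18, 7)→(10, 10): d=(-8,3) right/bottom  bias=-1
  edge (10, 10)→(0, 2): d=(-10,-8) top-left  bias=+0
  edge (0, 2)→(18, 7): d=(18,5) right/bottom  bias=-1
    (1,1)@(3, 3): e=[77,14,3] → █
    (2,1)@(5, 3): e=[71,30,-7] → ·
    (1,2)@(3, 5): e=[61,-6,39] → ·
    (2,2)@(5, 5): e=[55,10,29] → █
    (3,2)@(7, 5): e=[49,26,19] → █
    (4,2)@(9, 5): e=[43,42,9] → █
    (5,2)@(11, 5): e=[37,58,-1] → ·
    (2,3)@(5, 7): e=[39,-10,65] → ·
    (3,3)@(7, 7): e=[33,6,55] → █
    (5,3)@(11, 7): e=[21,38,35] → █
    (6,3)@(13, 7): e=[15,54,25] → █
    (7,3)@(15, 7): e=[9,70,15] → █
  covered (12 px):
    · · · · · · · · ·
    · █ · · · · · · ·
    · · █ █ █ · · · ·
    · · · █ █ █ █ █ █
    · · · · █ █ · · ·

Answer: [[2,1],[3,1],[2,2],[3,2],[4,2],[5,2],[2,3]]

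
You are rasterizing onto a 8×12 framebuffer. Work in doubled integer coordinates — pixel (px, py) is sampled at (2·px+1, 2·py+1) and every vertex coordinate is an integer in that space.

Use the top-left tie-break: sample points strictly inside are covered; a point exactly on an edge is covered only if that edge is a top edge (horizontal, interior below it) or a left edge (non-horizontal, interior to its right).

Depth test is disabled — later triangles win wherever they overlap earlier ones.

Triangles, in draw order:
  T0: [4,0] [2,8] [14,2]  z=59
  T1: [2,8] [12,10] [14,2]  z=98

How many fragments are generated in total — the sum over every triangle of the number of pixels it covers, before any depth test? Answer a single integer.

T0:
  2·area = 84  (B↔C swapped to make it positive)
  edge (4, 0)→(14, 2): d=(10,2) right/bottom  bias=-1
  edge (14, 2)→(2, 8): d=(-12,6) right/bottom  bias=-1
  edge (2, 8)→(4, 0): d=(2,-8) top-left  bias=+0
    (2,0)@(5, 1): e=[8,66,10] → █
    (3,0)@(7, 1): e=[4,54,26] → █
    (4,0)@(9, 1): e=[0,42,42] → ·  [on edge]
    (2,1)@(5, 3): e=[28,42,14] → █
    (4,1)@(9, 3): e=[20,18,46] → █
    (5,1)@(11, 3): e=[16,6,62] → █
    (6,1)@(13, 3): e=[12,-6,78] → ·
    (1,2)@(3, 5): e=[52,30,2] → █
    (4,2)@(9, 5): e=[40,-6,50] → ·
    (5,2)@(11, 5): e=[36,-18,66] → ·
    (1,3)@(3, 7): e=[72,6,6] → █
    (2,3)@(5, 7): e=[68,-6,22] → ·
  covered (10 px):
    · · █ █ · · · ·
    · · █ █ █ █ · ·
    · █ █ █ · · · ·
    · █ · · · · · ·
    · · · · · · · ·
    · · · · · · · ·
    · · · · · · · ·
    · · · · · · · ·
    · · · · · · · ·
    · · · · · · · ·
    · · · · · · · ·
    · · · · · · · ·
T1:
  2·area = 84  (B↔C swapped to make it positive)
  edge (2, 8)→(14, 2): d=(12,-6) top-left  bias=+0
  edge (14, 2)→(12, 10): d=(-2,8) right/bottom  bias=-1
  edge (12, 10)→(2, 8): d=(-10,-2) top-left  bias=+0
    (6,1)@(13, 3): e=[6,6,72] → █
    (7,1)@(15, 3): e=[18,-10,76] → ·
    (4,2)@(9, 5): e=[6,34,44] → █
    (5,2)@(11, 5): e=[18,18,48] → █
    (7,2)@(15, 5): e=[42,-14,56] → ·
    (2,3)@(5, 7): e=[6,62,16] → █
    (3,3)@(7, 7): e=[18,46,20] → █
    (6,3)@(13, 7): e=[54,-2,32] → ·
    (2,4)@(5, 9): e=[30,58,-4] → ·
    (3,4)@(7, 9): e=[42,42,0] → █  [on edge]
    (6,4)@(13, 9): e=[78,-6,12] → ·
    (3,5)@(7, 11): e=[66,38,-20] → ·
  covered (11 px):
    · · · · · · · ·
    · · · · · · █ ·
    · · · · █ █ █ ·
    · · █ █ █ █ · ·
    · · · █ █ █ · ·
    · · · · · · · ·
    · · · · · · · ·
    · · · · · · · ·
    · · · · · · · ·
    · · · · · · · ·
    · · · · · · · ·
    · · · · · · · ·

Result: 21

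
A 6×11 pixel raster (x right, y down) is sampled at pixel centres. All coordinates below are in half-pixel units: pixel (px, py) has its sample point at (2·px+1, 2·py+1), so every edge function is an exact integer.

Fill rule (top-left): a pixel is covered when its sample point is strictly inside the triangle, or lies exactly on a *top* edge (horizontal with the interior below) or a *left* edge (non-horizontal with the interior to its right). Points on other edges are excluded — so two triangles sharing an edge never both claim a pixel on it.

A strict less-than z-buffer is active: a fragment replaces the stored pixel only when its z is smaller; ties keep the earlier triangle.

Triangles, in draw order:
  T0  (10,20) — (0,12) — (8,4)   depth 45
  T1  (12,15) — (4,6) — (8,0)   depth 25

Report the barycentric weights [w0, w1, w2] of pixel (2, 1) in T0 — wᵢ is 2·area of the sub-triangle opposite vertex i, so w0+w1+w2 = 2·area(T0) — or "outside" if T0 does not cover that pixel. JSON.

T0:
  2·area = 144
  edge (10, 20)→(0, 12): d=(-10,-8) top-left  bias=+0
  edge (0, 12)→(8, 4): d=(8,-8) top-left  bias=+0
  edge (8, 4)→(10, 20): d=(2,16) right/bottom  bias=-1
    (5,0)@(11, 1): e=[198,0,-54] → .  [on edge]
    (4,1)@(9, 3): e=[162,0,-18] → .  [on edge]
    (3,2)@(7, 5): e=[126,0,18] → X  [on edge]
    (4,2)@(9, 5): e=[142,16,-14] → .
    (2,3)@(5, 7): e=[90,0,54] → X  [on edge]
    (4,3)@(9, 7): e=[122,32,-10] → .
    (1,4)@(3, 9): e=[54,0,90] → X  [on edge]
    (4,4)@(9, 9): e=[102,48,-6] → .
    (0,5)@(1, 11): e=[18,0,126] → X  [on edge]
    (4,5)@(9, 11): e=[82,64,-2] → .
    (0,6)@(1, 13): e=[-2,16,130] → .
    (1,6)@(3, 13): e=[14,32,98] → X
  covered (20 px):
    . . . . . .
    . . . . . .
    . . . X . .
    . . X X . .
    . X X X . .
    X X X X . .
    . X X X X .
    . . X X X .
    . . . X X .
    . . . . X .
    . . . . . .
T1:
  2·area = 84
  edge (12, 15)→(4, 6): d=(-8,-9) top-left  bias=+0
  edge (4, 6)→(8, 0): d=(4,-6) top-left  bias=+0
  edge (8, 0)→(12, 15): d=(4,15) right/bottom  bias=-1
    (3,1)@(7, 3): e=[51,6,27] → X
    (4,1)@(9, 3): e=[69,18,-3] → .
    (2,2)@(5, 5): e=[17,2,65] → X
    (4,2)@(9, 5): e=[53,26,5] → X
    (5,2)@(11, 5): e=[71,38,-25] → .
    (2,3)@(5, 7): e=[1,10,73] → X
    (5,3)@(11, 7): e=[55,46,-17] → .
    (2,4)@(5, 9): e=[-15,18,81] → .
    (3,4)@(7, 9): e=[3,30,51] → X
    (5,4)@(11, 9): e=[39,54,-9] → .
    (3,5)@(7, 11): e=[-13,38,59] → .
    (4,5)@(9, 11): e=[5,50,29] → X
  covered (11 px):
    . . . . . .
    . . . X . .
    . . X X X .
    . . X X X .
    . . . X X .
    . . . . X .
    . . . . . X
    . . . . . .
    . . . . . .
    . . . . . .
    . . . . . .

Final: "outside"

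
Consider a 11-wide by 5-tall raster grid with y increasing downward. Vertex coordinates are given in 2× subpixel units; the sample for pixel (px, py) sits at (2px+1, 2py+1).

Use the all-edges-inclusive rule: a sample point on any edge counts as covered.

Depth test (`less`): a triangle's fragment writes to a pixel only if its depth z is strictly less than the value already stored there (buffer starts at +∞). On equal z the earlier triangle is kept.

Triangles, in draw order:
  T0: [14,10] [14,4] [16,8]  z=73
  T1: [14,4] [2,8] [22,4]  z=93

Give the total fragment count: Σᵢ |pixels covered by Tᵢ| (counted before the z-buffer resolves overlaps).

T0:
  2·area = 12
  edge (14, 10)→(14, 4): d=(0,-6) inclusive
  edge (14, 4)→(16, 8): d=(2,4) inclusive
  edge (16, 8)→(14, 10): d=(-2,2) inclusive
    (10,1)@(21, 3): e=[42,-30,0] → ·  [on edge]
    (9,2)@(19, 5): e=[30,-18,0] → ·  [on edge]
    (7,3)@(15, 7): e=[6,2,4] → #
    (8,3)@(17, 7): e=[18,-6,0] → ·  [on edge]
    (7,4)@(15, 9): e=[6,6,0] → #  [on edge]
    (8,4)@(17, 9): e=[18,-2,-4] → ·
  covered (2 px):
    · · · · · · · · · · ·
    · · · · · · · · · · ·
    · · · · · · · · · · ·
    · · · · · · · # · · ·
    · · · · · · · # · · ·
T1:
  2·area = 32  (B↔C swapped to make it positive)
  edge (14, 4)→(22, 4): d=(8,0) inclusive
  edge (22, 4)→(2, 8): d=(-20,4) inclusive
  edge (2, 8)→(14, 4): d=(12,-4) inclusive
    (8,1)@(17, 3): e=[-8,40,0] → ·  [on edge]
    (5,2)@(11, 5): e=[8,24,0] → #  [on edge]
    (6,2)@(13, 5): e=[8,16,8] → #
    (7,2)@(15, 5): e=[8,8,16] → #
    (8,2)@(17, 5): e=[8,0,24] → #  [on edge]
    (9,2)@(19, 5): e=[8,-8,32] → ·
    (2,3)@(5, 7): e=[24,8,0] → #  [on edge]
    (3,3)@(7, 7): e=[24,0,8] → #  [on edge]
    (4,3)@(9, 7): e=[24,-8,16] → ·
    (5,3)@(11, 7): e=[24,-16,24] → ·
    (6,3)@(13, 7): e=[24,-24,32] → ·
    (7,3)@(15, 7): e=[24,-32,40] → ·
  covered (6 px):
    · · · · · · · · · · ·
    · · · · · · · · · · ·
    · · · · · # # # # · ·
    · · # # · · · · · · ·
    · · · · · · · · · · ·

Result: 8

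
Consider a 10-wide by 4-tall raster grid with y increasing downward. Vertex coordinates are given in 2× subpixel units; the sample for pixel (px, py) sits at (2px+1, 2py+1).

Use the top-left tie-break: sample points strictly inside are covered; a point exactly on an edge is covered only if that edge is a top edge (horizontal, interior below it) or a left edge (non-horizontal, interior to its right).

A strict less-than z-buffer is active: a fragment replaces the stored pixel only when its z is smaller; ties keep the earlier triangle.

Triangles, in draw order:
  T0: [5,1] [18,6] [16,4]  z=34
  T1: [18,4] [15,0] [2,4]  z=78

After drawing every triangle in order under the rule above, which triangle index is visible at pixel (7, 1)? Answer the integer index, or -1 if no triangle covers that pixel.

T0:
  2·area = 16  (B↔C swapped to make it positive)
  edge (5, 1)→(16, 4): d=(11,3) right/bottom  bias=-1
  edge (16, 4)→(18, 6): d=(2,2) right/bottom  bias=-1
  edge (18, 6)→(5, 1): d=(-13,-5) top-left  bias=+0
    (2,0)@(5, 1): e=[0,16,0] → .  [on edge]
    (6,0)@(13, 1): e=[-24,0,40] → .  [on edge]
    (5,1)@(11, 3): e=[4,8,4] → X
    (6,1)@(13, 3): e=[-2,4,14] → .
    (7,1)@(15, 3): e=[-8,0,24] → .  [on edge]
    (5,2)@(11, 5): e=[26,12,-22] → .
    (8,2)@(17, 5): e=[8,0,8] → .  [on edge]
    (9,3)@(19, 7): e=[24,0,-8] → .  [on edge]
  covered (1 px):
    . . . . . . . . . .
    . . . . . X . . . .
    . . . . . . . . . .
    . . . . . . . . . .
T1:
  2·area = 64  (B↔C swapped to make it positive)
  edge (18, 4)→(2, 4): d=(-16,0) right/bottom  bias=-1
  edge (2, 4)→(15, 0): d=(13,-4) top-left  bias=+0
  edge (15, 0)→(18, 4): d=(3,4) right/bottom  bias=-1
    (6,0)@(13, 1): e=[48,5,11] → X
    (7,0)@(15, 1): e=[48,13,3] → X
    (8,0)@(17, 1): e=[48,21,-5] → .
    (3,1)@(7, 3): e=[16,7,41] → X
    (4,1)@(9, 3): e=[16,15,33] → X
    (5,1)@(11, 3): e=[16,23,25] → X
    (8,1)@(17, 3): e=[16,47,1] → X
    (9,1)@(19, 3): e=[16,55,-7] → .
    (3,2)@(7, 5): e=[-16,33,47] → .
    (4,2)@(9, 5): e=[-16,41,39] → .
    (5,2)@(11, 5): e=[-16,49,31] → .
    (6,2)@(13, 5): e=[-16,57,23] → .
  covered (8 px):
    . . . . . . X X . .
    . . . X X X X X X .
    . . . . . . . . . .
    . . . . . . . . . .

Z-buffer (winner per pixel, '.' = empty):
  . . . . . . 1 1 . .
  . . . 1 1 0 1 1 1 .
  . . . . . . . . . .
  . . . . . . . . . .

Answer: 1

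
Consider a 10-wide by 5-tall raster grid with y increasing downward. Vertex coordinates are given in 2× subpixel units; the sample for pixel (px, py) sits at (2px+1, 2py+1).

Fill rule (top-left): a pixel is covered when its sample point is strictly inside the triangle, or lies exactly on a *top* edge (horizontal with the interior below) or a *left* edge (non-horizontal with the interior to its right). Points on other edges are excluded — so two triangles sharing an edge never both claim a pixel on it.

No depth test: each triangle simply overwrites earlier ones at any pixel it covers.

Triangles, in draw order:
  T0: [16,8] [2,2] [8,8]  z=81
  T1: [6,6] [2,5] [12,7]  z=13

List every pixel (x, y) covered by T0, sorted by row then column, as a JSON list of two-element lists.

T0:
  2·area = 48  (B↔C swapped to make it positive)
  edge (16, 8)→(8, 8): d=(-8,0) right/bottom  bias=-1
  edge (8, 8)→(2, 2): d=(-6,-6) top-left  bias=+0
  edge (2, 2)→(16, 8): d=(14,6) right/bottom  bias=-1
    (0,0)@(1, 1): e=[56,0,-8] → ·  [on edge]
    (1,1)@(3, 3): e=[40,0,8] → █  [on edge]
    (2,1)@(5, 3): e=[40,12,-4] → ·
    (1,2)@(3, 5): e=[24,-12,36] → ·
    (2,2)@(5, 5): e=[24,0,24] → █  [on edge]
    (3,2)@(7, 5): e=[24,12,12] → █
    (4,2)@(9, 5): e=[24,24,0] → ·  [on edge]
    (2,3)@(5, 7): e=[8,-12,52] → ·
    (3,3)@(7, 7): e=[8,0,40] → █  [on edge]
    (4,3)@(9, 7): e=[8,12,28] → █
    (5,3)@(11, 7): e=[8,24,16] → █
    (6,3)@(13, 7): e=[8,36,4] → █
    (4,4)@(9, 9): e=[-8,0,56] → ·  [on edge]
  covered (7 px):
    · · · · · · · · · ·
    · █ · · · · · · · ·
    · · █ █ · · · · · ·
    · · · █ █ █ █ · · ·
    · · · · · · · · · ·
T1:
  2·area = 2
  edge (6, 6)→(2, 5): d=(-4,-1) top-left  bias=+0
  edge (2, 5)→(12, 7): d=(10,2) right/bottom  bias=-1
  edge (12, 7)→(6, 6): d=(-6,-1) top-left  bias=+0
  covered (0 px):
    · · · · · · · · · ·
    · · · · · · · · · ·
    · · · · · · · · · ·
    · · · · · · · · · ·
    · · · · · · · · · ·

Final: [[1,1],[2,2],[3,2],[3,3],[4,3],[5,3],[6,3]]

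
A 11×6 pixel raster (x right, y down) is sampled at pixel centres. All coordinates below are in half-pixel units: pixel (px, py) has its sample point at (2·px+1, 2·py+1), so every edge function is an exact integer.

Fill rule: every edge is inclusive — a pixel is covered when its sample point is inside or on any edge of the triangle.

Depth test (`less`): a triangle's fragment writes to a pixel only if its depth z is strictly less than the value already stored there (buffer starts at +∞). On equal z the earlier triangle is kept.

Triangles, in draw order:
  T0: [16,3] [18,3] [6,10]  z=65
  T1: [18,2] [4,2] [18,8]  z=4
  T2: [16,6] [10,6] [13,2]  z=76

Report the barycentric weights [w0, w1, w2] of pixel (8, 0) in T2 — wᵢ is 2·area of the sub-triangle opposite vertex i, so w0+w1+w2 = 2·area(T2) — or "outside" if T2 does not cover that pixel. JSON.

T0:
  2·area = 14
  edge (16, 3)→(18, 3): d=(2,0) inclusive
  edge (18, 3)→(6, 10): d=(-12,7) inclusive
  edge (6, 10)→(16, 3): d=(10,-7) inclusive
    (0,1)@(1, 3): e=[0,119,-105] → ·  [on edge]
    (1,1)@(3, 3): e=[0,105,-91] → ·  [on edge]
    (2,1)@(5, 3): e=[0,91,-77] → ·  [on edge]
    (3,1)@(7, 3): e=[0,77,-63] → ·  [on edge]
    (4,1)@(9, 3): e=[0,63,-49] → ·  [on edge]
    (5,1)@(11, 3): e=[0,49,-35] → ·  [on edge]
    (6,1)@(13, 3): e=[0,35,-21] → ·  [on edge]
    (7,1)@(15, 3): e=[0,21,-7] → ·  [on edge]
    (8,1)@(17, 3): e=[0,7,7] → █  [on edge]
    (9,1)@(19, 3): e=[0,-7,21] → ·  [on edge]
    (10,1)@(21, 3): e=[0,-21,35] → ·  [on edge]
    (8,2)@(17, 5): e=[4,-17,27] → ·
  covered (2 px):
    · · · · · · · · · · ·
    · · · · · · · · █ · ·
    · · · · · · · · · · ·
    · · · · · █ · · · · ·
    · · · · · · · · · · ·
    · · · · · · · · · · ·
T1:
  2·area = 84  (B↔C swapped to make it positive)
  edge (18, 2)→(18, 8): d=(0,6) inclusive
  edge (18, 8)→(4, 2): d=(-14,-6) inclusive
  edge (4, 2)→(18, 2): d=(14,0) inclusive
    (3,1)@(7, 3): e=[66,4,14] → █
    (4,1)@(9, 3): e=[54,16,14] → █
    (5,1)@(11, 3): e=[42,28,14] → █
    (6,1)@(13, 3): e=[30,40,14] → █
    (7,1)@(15, 3): e=[18,52,14] → █
    (8,1)@(17, 3): e=[6,64,14] → █
    (9,1)@(19, 3): e=[-6,76,14] → ·
    (3,2)@(7, 5): e=[66,-24,42] → ·
    (4,2)@(9, 5): e=[54,-12,42] → ·
    (5,2)@(11, 5): e=[42,0,42] → █  [on edge]
    (9,2)@(19, 5): e=[-6,48,42] → ·
    (5,3)@(11, 7): e=[42,-28,70] → ·
  covered (11 px):
    · · · · · · · · · · ·
    · · · █ █ █ █ █ █ · ·
    · · · · · █ █ █ █ · ·
    · · · · · · · · █ · ·
    · · · · · · · · · · ·
    · · · · · · · · · · ·
T2:
  2·area = 24
  edge (16, 6)→(10, 6): d=(-6,0) inclusive
  edge (10, 6)→(13, 2): d=(3,-4) inclusive
  edge (13, 2)→(16, 6): d=(3,4) inclusive
    (6,1)@(13, 3): e=[18,3,3] → █
    (7,1)@(15, 3): e=[18,11,-5] → ·
    (5,2)@(11, 5): e=[6,1,17] → █
    (7,2)@(15, 5): e=[6,17,1] → █
    (8,2)@(17, 5): e=[6,25,-7] → ·
    (5,3)@(11, 7): e=[-6,7,23] → ·
    (6,3)@(13, 7): e=[-6,15,15] → ·
    (7,3)@(15, 7): e=[-6,23,7] → ·
  covered (4 px):
    · · · · · · · · · · ·
    · · · · · · █ · · · ·
    · · · · · █ █ █ · · ·
    · · · · · · · · · · ·
    · · · · · · · · · · ·
    · · · · · · · · · · ·

Result: "outside"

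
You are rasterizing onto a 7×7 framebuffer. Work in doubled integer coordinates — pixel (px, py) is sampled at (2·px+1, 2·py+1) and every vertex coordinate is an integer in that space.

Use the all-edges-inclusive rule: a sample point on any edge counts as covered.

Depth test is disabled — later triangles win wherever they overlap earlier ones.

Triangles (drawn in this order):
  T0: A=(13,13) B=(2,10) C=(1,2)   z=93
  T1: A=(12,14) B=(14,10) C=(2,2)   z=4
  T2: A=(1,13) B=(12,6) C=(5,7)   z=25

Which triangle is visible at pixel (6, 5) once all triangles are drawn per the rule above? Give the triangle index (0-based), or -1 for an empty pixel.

T0:
  2·area = 85
  edge (13, 13)→(2, 10): d=(-11,-3) inclusive
  edge (2, 10)→(1, 2): d=(-1,-8) inclusive
  edge (1, 2)→(13, 13): d=(12,11) inclusive
    (1,2)@(3, 5): e=[58,13,14] → X
    (2,2)@(5, 5): e=[64,29,-8] → .
    (1,3)@(3, 7): e=[36,11,38] → X
    (2,3)@(5, 7): e=[42,27,16] → X
    (3,3)@(7, 7): e=[48,43,-6] → .
    (1,4)@(3, 9): e=[14,9,62] → X
    (3,4)@(7, 9): e=[26,41,18] → X
    (4,4)@(9, 9): e=[32,57,-4] → .
    (1,5)@(3, 11): e=[-8,7,86] → .
    (2,5)@(5, 11): e=[-2,23,64] → .
    (3,5)@(7, 11): e=[4,39,42] → X
    (4,5)@(9, 11): e=[10,55,20] → X
    (6,6)@(13, 13): e=[0,85,0] → X  [on edge]
  covered (9 px):
    . . . . . . .
    . . . . . . .
    . X . . . . .
    . X X . . . .
    . X X X . . .
    . . . X X . .
    . . . . . . X
T1:
  2·area = 64  (B↔C swapped to make it positive)
  edge (12, 14)→(2, 2): d=(-10,-12) inclusive
  edge (2, 2)→(14, 10): d=(12,8) inclusive
  edge (14, 10)→(12, 14): d=(-2,4) inclusive
    (1,1)@(3, 3): e=[2,4,58] → X
    (2,1)@(5, 3): e=[26,-12,50] → .
    (1,2)@(3, 5): e=[-18,28,54] → .
    (2,2)@(5, 5): e=[6,12,46] → X
    (3,2)@(7, 5): e=[30,-4,38] → .
    (2,3)@(5, 7): e=[-14,36,42] → .
    (3,3)@(7, 7): e=[10,20,34] → X
    (4,3)@(9, 7): e=[34,4,26] → X
    (5,3)@(11, 7): e=[58,-12,18] → .
    (3,4)@(7, 9): e=[-10,44,30] → .
    (4,4)@(9, 9): e=[14,28,22] → X
    (5,4)@(11, 9): e=[38,12,14] → X
  covered (8 px):
    . . . . . . .
    . X . . . . .
    . . X . . . .
    . . . X X . .
    . . . . X X .
    . . . . . X X
    . . . . . . .
T2:
  2·area = 38  (B↔C swapped to make it positive)
  edge (1, 13)→(5, 7): d=(4,-6) inclusive
  edge (5, 7)→(12, 6): d=(7,-1) inclusive
  edge (12, 6)→(1, 13): d=(-11,7) inclusive
    (4,0)@(9, 1): e=[0,-38,76] → .  [on edge]
    (2,3)@(5, 7): e=[0,0,38] → X  [on edge]
    (3,3)@(7, 7): e=[12,2,24] → X
    (4,3)@(9, 7): e=[24,4,10] → X
    (5,3)@(11, 7): e=[36,6,-4] → .
    (2,4)@(5, 9): e=[8,14,16] → X
    (4,4)@(9, 9): e=[32,18,-12] → .
    (1,5)@(3, 11): e=[4,26,8] → X
    (2,5)@(5, 11): e=[16,28,-6] → .
    (3,5)@(7, 11): e=[28,30,-20] → .
    (0,6)@(1, 13): e=[0,38,0] → X  [on edge]
    (1,6)@(3, 13): e=[12,40,-14] → .
  covered (7 px):
    . . . . . . .
    . . . . . . .
    . . . . . . .
    . . X X X . .
    . . X X . . .
    . X . . . . .
    X . . . . . .

Z-buffer (winner per pixel, '.' = empty):
  . . . . . . .
  . 1 . . . . .
  . 0 1 . . . .
  . 0 2 2 2 . .
  . 0 2 2 1 1 .
  . 2 . 0 0 1 1
  2 . . . . . 0

Answer: 1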